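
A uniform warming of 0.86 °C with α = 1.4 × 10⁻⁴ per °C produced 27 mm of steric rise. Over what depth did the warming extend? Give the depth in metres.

about 220 m

H = Δh/(αΔT) = 0.027 / (1.4×10⁻⁴ × 0.86) ≈ 224.3 m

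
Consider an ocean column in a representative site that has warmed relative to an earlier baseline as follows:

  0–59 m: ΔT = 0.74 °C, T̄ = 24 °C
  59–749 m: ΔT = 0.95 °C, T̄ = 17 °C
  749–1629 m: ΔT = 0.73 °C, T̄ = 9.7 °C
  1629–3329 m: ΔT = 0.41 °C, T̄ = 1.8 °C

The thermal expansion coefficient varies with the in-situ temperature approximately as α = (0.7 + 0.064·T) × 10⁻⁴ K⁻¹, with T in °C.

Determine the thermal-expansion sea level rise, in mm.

Layer 1: α = (0.7 + 0.064×24)×10⁻⁴ = 2.236×10⁻⁴ K⁻¹
Layer 2: α = (0.7 + 0.064×17)×10⁻⁴ = 1.788×10⁻⁴ K⁻¹
Layer 3: α = (0.7 + 0.064×9.7)×10⁻⁴ = 1.3208×10⁻⁴ K⁻¹
Layer 4: α = (0.7 + 0.064×1.8)×10⁻⁴ = 0.8152×10⁻⁴ K⁻¹
0–59 m: 59 × 0.74 × 2.236×10⁻⁴ = 0.009762376 m
59–749 m: 690 × 1.788×10⁻⁴ × 0.95 = 0.1172034 m
0.73 × 1.3208×10⁻⁴ × 880 = 0.084848192 m
0.8152×10⁻⁴ × 1700 × 0.41 = 0.05681944 m
Δh = 0.009762376 + 0.1172034 + 0.084848192 + 0.05681944 = 0.268633408 m

269 mm of thermosteric rise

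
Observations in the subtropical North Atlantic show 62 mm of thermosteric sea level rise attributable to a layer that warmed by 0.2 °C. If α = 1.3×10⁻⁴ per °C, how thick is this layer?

2400 m

H = Δh/(αΔT) = 0.062 / (1.3×10⁻⁴ × 0.2) ≈ 2385 m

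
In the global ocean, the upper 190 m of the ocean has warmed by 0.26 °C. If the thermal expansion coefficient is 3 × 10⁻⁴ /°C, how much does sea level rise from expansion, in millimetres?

14.8 mm of thermosteric rise

Δh = αΔT·H = 3×10⁻⁴ × 0.26 × 190 = 0.01482 m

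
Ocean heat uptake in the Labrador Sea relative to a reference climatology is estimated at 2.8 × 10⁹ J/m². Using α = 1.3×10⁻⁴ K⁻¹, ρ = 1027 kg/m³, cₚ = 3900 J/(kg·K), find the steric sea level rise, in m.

Δh = αQ/(ρcₚ) = 1.3×10⁻⁴ × 2.8×10⁹ / (1027 × 3900) ≈ 0.09088 m

0.0909 m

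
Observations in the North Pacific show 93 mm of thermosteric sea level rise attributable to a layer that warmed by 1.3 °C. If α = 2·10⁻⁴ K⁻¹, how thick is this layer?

H = Δh/(αΔT) = 0.093 / (2×10⁻⁴ × 1.3) ≈ 357.7 m

about 358 m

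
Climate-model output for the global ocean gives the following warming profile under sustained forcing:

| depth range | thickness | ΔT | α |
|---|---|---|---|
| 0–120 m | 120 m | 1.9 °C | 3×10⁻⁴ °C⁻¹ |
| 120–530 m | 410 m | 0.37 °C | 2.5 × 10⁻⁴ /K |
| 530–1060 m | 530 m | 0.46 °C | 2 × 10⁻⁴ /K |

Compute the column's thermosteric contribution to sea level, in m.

Layer 1: 1.9 × 120 × 3×10⁻⁴ = 0.06840 m
Layer 2: 2.5×10⁻⁴ × 410 × 0.37 = 0.037925 m
530–1060 m: 530 × 0.46 × 2×10⁻⁴ = 0.04876 m
Δh = 0.06840 + 0.037925 + 0.04876 = 0.155085 m

about 0.16 m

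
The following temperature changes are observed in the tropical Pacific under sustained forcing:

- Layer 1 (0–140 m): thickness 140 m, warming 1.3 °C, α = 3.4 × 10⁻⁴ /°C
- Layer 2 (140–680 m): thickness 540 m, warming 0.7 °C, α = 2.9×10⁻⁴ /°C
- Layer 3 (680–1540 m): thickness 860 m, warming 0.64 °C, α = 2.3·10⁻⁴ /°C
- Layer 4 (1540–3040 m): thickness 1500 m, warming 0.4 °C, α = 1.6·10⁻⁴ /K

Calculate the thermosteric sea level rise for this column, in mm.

0–140 m: 3.4×10⁻⁴ × 1.3 × 140 = 0.06188 m
Layer 2: 540 × 0.7 × 2.9×10⁻⁴ = 0.10962 m
680–1540 m: 0.64 × 2.3×10⁻⁴ × 860 = 0.126592 m
Layer 4: 1500 × 1.6×10⁻⁴ × 0.4 = 0.09600 m
Δh = 0.06188 + 0.10962 + 0.126592 + 0.09600 = 0.394092 m

390 mm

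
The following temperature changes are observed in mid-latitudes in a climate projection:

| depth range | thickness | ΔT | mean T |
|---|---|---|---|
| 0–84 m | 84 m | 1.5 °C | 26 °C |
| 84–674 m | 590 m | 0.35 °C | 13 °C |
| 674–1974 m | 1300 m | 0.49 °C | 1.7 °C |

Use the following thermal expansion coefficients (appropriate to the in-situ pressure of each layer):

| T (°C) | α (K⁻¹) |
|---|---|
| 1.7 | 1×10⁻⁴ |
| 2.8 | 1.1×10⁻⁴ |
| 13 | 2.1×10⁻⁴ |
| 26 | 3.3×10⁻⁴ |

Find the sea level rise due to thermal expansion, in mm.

150 mm

Layer 1 at 26 °C → α = 3.3×10⁻⁴ K⁻¹
Layer 2 at 13 °C → α = 2.1×10⁻⁴ K⁻¹
Layer 3 at 1.7 °C → α = 1×10⁻⁴ K⁻¹
1.5 × 84 × 3.3×10⁻⁴ = 0.04158 m
590 × 0.35 × 2.1×10⁻⁴ = 0.043365 m
Layer 3: 0.49 × 1300 × 1×10⁻⁴ = 0.06370 m
Δh = 0.04158 + 0.043365 + 0.06370 = 0.148645 m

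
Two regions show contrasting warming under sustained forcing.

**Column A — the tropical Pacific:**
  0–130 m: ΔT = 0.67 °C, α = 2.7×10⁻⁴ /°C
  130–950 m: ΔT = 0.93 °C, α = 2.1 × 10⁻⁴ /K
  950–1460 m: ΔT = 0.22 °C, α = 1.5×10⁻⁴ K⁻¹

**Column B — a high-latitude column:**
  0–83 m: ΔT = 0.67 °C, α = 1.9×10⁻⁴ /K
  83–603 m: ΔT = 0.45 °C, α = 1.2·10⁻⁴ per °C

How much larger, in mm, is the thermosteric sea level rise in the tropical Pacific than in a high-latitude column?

A Layer 1: 130 × 2.7×10⁻⁴ × 0.67 = 0.023517 m
A 0.93 × 2.1×10⁻⁴ × 820 = 0.160146 m
A Layer 3: 0.22 × 510 × 1.5×10⁻⁴ = 0.01683 m
A total: 0.200493 m
B 1.9×10⁻⁴ × 0.67 × 83 = 0.0105659 m
B 0.45 × 520 × 1.2×10⁻⁴ = 0.02808 m
B total: 0.0386459 m
Difference: 0.200493 − 0.0386459 = 0.1618471 m

Δh_A − Δh_B ≈ 162 mm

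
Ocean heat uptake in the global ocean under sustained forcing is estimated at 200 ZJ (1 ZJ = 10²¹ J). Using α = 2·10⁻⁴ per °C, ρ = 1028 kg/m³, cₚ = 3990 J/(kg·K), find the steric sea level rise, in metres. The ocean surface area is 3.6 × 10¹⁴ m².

Per unit area: Q = 200×10²¹ / (3.6×10¹⁴) ≈ 5.556×10⁸ J/m²
Δh = αQ/(ρcₚ) = 2×10⁻⁴ × 5.556×10⁸ / (1028 × 3990) ≈ 0.027091 m

0.0271 m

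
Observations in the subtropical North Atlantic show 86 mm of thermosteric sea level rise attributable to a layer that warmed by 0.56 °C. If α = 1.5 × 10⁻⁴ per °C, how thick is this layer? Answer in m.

1020 m

H = Δh/(αΔT) = 0.086 / (1.5×10⁻⁴ × 0.56) ≈ 1024 m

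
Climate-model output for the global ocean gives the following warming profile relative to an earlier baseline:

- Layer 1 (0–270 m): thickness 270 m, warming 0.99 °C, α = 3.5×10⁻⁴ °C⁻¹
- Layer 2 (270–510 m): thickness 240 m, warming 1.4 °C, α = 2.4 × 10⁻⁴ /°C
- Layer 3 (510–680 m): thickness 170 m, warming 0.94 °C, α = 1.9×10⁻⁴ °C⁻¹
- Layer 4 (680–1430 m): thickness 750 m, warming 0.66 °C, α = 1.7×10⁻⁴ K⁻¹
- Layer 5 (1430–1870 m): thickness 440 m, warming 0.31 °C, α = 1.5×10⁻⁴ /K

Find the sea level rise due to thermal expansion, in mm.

309 mm of thermosteric rise

0–270 m: 0.99 × 3.5×10⁻⁴ × 270 = 0.093555 m
Layer 2: 240 × 2.4×10⁻⁴ × 1.4 = 0.08064 m
Layer 3: 0.94 × 170 × 1.9×10⁻⁴ = 0.030362 m
680–1430 m: 0.66 × 750 × 1.7×10⁻⁴ = 0.08415 m
0.31 × 440 × 1.5×10⁻⁴ = 0.02046 m
Δh = 0.093555 + 0.08064 + 0.030362 + 0.08415 + 0.02046 = 0.309167 m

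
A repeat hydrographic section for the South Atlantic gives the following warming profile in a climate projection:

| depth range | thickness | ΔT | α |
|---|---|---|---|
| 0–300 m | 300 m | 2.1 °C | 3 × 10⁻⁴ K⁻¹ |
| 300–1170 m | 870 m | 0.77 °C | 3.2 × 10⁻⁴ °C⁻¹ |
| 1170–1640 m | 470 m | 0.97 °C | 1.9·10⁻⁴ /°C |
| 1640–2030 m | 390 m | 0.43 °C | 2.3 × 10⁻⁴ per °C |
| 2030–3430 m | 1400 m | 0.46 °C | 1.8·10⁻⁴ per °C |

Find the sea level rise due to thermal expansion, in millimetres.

Layer 1: 3×10⁻⁴ × 300 × 2.1 = 0.18900 m
Layer 2: 3.2×10⁻⁴ × 870 × 0.77 = 0.214368 m
0.97 × 470 × 1.9×10⁻⁴ = 0.086621 m
Layer 4: 2.3×10⁻⁴ × 0.43 × 390 = 0.038571 m
Layer 5: 1400 × 1.8×10⁻⁴ × 0.46 = 0.11592 m
Δh = 0.18900 + 0.214368 + 0.086621 + 0.038571 + 0.11592 = 0.64448 m

640 mm of thermosteric rise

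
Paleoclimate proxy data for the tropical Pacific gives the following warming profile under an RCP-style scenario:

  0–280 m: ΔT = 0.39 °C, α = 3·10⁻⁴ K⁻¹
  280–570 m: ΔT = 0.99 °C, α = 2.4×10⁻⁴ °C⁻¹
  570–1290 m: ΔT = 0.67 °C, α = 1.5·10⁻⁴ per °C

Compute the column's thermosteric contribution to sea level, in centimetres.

3×10⁻⁴ × 280 × 0.39 = 0.03276 m
280–570 m: 2.4×10⁻⁴ × 0.99 × 290 = 0.068904 m
570–1290 m: 720 × 0.67 × 1.5×10⁻⁴ = 0.07236 m
Δh = 0.03276 + 0.068904 + 0.07236 = 0.174024 m ≈ 17.4 cm

Δh ≈ 17.4 cm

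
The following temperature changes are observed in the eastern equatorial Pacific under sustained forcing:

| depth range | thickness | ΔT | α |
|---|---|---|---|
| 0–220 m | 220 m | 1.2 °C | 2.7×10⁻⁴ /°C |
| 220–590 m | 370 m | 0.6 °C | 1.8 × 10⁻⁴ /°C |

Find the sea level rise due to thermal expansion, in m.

2.7×10⁻⁴ × 220 × 1.2 = 0.07128 m
220–590 m: 1.8×10⁻⁴ × 0.6 × 370 = 0.03996 m
Δh = 0.07128 + 0.03996 = 0.11124 m ≈ 0.111 m

Δh ≈ 0.111 m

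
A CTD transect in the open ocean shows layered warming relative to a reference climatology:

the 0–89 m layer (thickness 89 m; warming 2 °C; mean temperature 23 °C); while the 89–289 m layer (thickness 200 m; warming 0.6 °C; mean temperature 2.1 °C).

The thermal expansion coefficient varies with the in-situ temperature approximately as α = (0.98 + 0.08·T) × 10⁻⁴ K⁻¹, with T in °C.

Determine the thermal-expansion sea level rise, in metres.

Layer 1: α = (0.98 + 0.08×23)×10⁻⁴ = 2.82×10⁻⁴ K⁻¹
Layer 2: α = (0.98 + 0.08×2.1)×10⁻⁴ = 1.148×10⁻⁴ K⁻¹
0–89 m: 2 × 89 × 2.82×10⁻⁴ = 0.050196 m
Layer 2: 200 × 1.148×10⁻⁴ × 0.6 = 0.013776 m
Δh = 0.050196 + 0.013776 = 0.063972 m ≈ 0.0640 m

about 0.0640 m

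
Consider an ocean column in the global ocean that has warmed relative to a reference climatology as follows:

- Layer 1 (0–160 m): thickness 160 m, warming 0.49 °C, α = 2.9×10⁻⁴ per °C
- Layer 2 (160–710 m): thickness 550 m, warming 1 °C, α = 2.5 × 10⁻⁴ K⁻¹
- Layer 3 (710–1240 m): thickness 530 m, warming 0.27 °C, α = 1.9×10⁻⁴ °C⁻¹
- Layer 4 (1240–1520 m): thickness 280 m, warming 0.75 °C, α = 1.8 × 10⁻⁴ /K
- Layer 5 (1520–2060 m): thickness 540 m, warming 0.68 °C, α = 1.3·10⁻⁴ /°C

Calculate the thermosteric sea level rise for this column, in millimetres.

Layer 1: 0.49 × 2.9×10⁻⁴ × 160 = 0.022736 m
160–710 m: 2.5×10⁻⁴ × 550 × 1 = 0.13750 m
Layer 3: 1.9×10⁻⁴ × 530 × 0.27 = 0.027189 m
Layer 4: 1.8×10⁻⁴ × 0.75 × 280 = 0.03780 m
1.3×10⁻⁴ × 0.68 × 540 = 0.047736 m
Δh = 0.022736 + 0.13750 + 0.027189 + 0.03780 + 0.047736 = 0.272961 m

Δh ≈ 270 mm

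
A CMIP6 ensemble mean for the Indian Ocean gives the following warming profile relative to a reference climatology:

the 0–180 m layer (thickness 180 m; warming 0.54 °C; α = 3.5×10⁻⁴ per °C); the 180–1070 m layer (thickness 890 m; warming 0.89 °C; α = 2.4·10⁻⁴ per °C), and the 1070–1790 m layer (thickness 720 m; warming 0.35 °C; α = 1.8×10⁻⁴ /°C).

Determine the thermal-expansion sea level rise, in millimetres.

0.54 × 180 × 3.5×10⁻⁴ = 0.03402 m
180–1070 m: 2.4×10⁻⁴ × 890 × 0.89 = 0.190104 m
1070–1790 m: 0.35 × 720 × 1.8×10⁻⁴ = 0.04536 m
Δh = 0.03402 + 0.190104 + 0.04536 = 0.269484 m

270 mm of thermosteric rise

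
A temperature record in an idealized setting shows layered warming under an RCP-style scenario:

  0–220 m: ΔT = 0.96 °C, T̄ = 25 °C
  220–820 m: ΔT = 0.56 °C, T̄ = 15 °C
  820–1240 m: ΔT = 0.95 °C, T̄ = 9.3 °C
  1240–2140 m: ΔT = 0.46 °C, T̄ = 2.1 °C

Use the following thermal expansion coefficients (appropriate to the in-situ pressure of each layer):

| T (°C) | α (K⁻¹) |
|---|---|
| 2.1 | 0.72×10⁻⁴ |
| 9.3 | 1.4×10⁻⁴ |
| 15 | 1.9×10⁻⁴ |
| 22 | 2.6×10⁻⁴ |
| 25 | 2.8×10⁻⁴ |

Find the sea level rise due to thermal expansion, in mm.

Layer 1 at 25 °C → α = 2.8×10⁻⁴ K⁻¹
Layer 2 at 15 °C → α = 1.9×10⁻⁴ K⁻¹
Layer 3 at 9.3 °C → α = 1.4×10⁻⁴ K⁻¹
Layer 4 at 2.1 °C → α = 0.72×10⁻⁴ K⁻¹
Layer 1: 0.96 × 220 × 2.8×10⁻⁴ = 0.059136 m
Layer 2: 0.56 × 600 × 1.9×10⁻⁴ = 0.06384 m
Layer 3: 1.4×10⁻⁴ × 0.95 × 420 = 0.05586 m
900 × 0.46 × 0.72×10⁻⁴ = 0.029808 m
Δh = 0.059136 + 0.06384 + 0.05586 + 0.029808 = 0.208644 m

about 209 mm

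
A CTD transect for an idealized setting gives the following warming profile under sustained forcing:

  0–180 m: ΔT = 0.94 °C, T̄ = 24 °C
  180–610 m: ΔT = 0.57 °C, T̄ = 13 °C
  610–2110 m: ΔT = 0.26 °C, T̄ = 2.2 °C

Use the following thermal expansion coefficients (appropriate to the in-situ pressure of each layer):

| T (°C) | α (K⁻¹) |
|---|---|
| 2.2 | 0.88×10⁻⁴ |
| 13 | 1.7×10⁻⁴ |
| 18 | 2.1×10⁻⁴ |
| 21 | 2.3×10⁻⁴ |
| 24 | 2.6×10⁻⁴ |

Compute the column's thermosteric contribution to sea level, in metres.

0.120 m of thermosteric rise

Layer 1 at 24 °C → α = 2.6×10⁻⁴ K⁻¹
Layer 2 at 13 °C → α = 1.7×10⁻⁴ K⁻¹
Layer 3 at 2.2 °C → α = 0.88×10⁻⁴ K⁻¹
0–180 m: 2.6×10⁻⁴ × 0.94 × 180 = 0.043992 m
Layer 2: 1.7×10⁻⁴ × 430 × 0.57 = 0.041667 m
610–2110 m: 1500 × 0.26 × 0.88×10⁻⁴ = 0.03432 m
Δh = 0.043992 + 0.041667 + 0.03432 = 0.119979 m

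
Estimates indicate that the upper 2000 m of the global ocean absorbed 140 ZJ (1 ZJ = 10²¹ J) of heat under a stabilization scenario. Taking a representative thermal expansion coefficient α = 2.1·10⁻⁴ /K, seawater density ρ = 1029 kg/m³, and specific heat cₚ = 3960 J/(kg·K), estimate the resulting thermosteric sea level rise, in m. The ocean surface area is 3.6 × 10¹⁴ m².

Per unit area: Q = 140×10²¹ / (3.6×10¹⁴) ≈ 3.889×10⁸ J/m²
Δh = αQ/(ρcₚ) = 2.1×10⁻⁴ × 3.889×10⁸ / (1029 × 3960) ≈ 0.020042 m

0.0200 m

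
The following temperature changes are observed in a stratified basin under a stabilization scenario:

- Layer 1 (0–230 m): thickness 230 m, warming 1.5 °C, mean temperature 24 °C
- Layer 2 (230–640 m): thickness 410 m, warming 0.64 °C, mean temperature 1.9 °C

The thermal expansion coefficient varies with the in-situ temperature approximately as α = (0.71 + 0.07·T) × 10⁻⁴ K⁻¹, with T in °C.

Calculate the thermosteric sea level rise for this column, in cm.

Layer 1: α = (0.71 + 0.07×24)×10⁻⁴ = 2.39×10⁻⁴ K⁻¹
Layer 2: α = (0.71 + 0.07×1.9)×10⁻⁴ = 0.843×10⁻⁴ K⁻¹
Layer 1: 2.39×10⁻⁴ × 230 × 1.5 = 0.082455 m
230–640 m: 0.64 × 410 × 0.843×10⁻⁴ = 0.02212032 m
Δh = 0.082455 + 0.02212032 = 0.10457532 m

Δh = 10.5 cm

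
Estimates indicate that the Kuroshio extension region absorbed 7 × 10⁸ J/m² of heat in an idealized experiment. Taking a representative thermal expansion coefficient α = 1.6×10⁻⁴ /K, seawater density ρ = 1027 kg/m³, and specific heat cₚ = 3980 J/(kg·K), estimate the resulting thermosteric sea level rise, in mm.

27.4 mm

Δh = αQ/(ρcₚ) = 1.6×10⁻⁴ × 7×10⁸ / (1027 × 3980) ≈ 0.027401 m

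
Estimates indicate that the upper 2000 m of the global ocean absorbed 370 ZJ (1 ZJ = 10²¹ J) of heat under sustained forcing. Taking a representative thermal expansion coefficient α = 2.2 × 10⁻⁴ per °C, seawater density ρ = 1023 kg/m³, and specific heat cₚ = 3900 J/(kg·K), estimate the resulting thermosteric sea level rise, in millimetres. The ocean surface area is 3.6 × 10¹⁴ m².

Per unit area: Q = 370×10²¹ / (3.6×10¹⁴) ≈ 1.028×10⁹ J/m²
Δh = αQ/(ρcₚ) = 2.2×10⁻⁴ × 1.028×10⁹ / (1023 × 3900) ≈ 0.056686 m

Δh = 56.7 mm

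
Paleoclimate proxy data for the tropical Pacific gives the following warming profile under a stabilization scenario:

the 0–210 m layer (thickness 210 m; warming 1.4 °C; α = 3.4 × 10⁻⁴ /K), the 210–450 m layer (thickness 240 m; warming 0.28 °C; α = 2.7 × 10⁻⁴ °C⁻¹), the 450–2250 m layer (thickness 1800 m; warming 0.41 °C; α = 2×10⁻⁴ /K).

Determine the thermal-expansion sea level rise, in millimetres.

Δh = 270 mm

210 × 3.4×10⁻⁴ × 1.4 = 0.09996 m
0.28 × 240 × 2.7×10⁻⁴ = 0.018144 m
Layer 3: 0.41 × 1800 × 2×10⁻⁴ = 0.14760 m
Δh = 0.09996 + 0.018144 + 0.14760 = 0.265704 m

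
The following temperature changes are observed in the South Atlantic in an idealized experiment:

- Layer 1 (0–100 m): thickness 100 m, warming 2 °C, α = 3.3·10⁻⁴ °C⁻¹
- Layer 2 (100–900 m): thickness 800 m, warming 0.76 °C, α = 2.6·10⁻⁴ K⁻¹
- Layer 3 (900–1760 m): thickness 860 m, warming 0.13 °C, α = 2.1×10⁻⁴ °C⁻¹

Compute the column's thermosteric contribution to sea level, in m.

3.3×10⁻⁴ × 100 × 2 = 0.06600 m
100–900 m: 800 × 2.6×10⁻⁴ × 0.76 = 0.15808 m
Layer 3: 2.1×10⁻⁴ × 860 × 0.13 = 0.023478 m
Δh = 0.06600 + 0.15808 + 0.023478 = 0.247558 m ≈ 0.248 m

about 0.248 m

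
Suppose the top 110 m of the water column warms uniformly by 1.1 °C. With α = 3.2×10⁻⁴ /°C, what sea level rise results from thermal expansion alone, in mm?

38.7 mm of thermosteric rise

Δh = αΔT·H = 3.2×10⁻⁴ × 1.1 × 110 = 0.03872 m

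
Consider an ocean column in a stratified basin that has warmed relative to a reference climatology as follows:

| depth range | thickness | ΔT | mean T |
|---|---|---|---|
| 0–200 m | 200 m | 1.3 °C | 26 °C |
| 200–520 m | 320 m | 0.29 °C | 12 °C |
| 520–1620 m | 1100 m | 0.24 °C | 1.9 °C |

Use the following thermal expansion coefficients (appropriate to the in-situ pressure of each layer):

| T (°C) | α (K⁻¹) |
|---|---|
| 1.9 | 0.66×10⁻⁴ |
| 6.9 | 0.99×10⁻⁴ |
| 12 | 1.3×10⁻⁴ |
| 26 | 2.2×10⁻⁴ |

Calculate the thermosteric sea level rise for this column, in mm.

86.7 mm of thermosteric rise

Layer 1 at 26 °C → α = 2.2×10⁻⁴ K⁻¹
Layer 2 at 12 °C → α = 1.3×10⁻⁴ K⁻¹
Layer 3 at 1.9 °C → α = 0.66×10⁻⁴ K⁻¹
Layer 1: 2.2×10⁻⁴ × 200 × 1.3 = 0.05720 m
1.3×10⁻⁴ × 320 × 0.29 = 0.012064 m
0.66×10⁻⁴ × 0.24 × 1100 = 0.017424 m
Δh = 0.05720 + 0.012064 + 0.017424 = 0.086688 m ≈ 86.7 mm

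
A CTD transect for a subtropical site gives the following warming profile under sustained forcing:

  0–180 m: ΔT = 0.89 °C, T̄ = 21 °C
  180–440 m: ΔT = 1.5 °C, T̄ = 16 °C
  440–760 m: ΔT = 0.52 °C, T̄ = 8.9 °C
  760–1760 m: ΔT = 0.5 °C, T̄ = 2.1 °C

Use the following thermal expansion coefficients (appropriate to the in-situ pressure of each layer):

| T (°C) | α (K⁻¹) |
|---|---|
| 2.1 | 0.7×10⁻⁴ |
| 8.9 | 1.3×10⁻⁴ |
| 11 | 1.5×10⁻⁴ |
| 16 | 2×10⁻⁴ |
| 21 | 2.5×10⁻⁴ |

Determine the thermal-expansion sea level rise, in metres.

0.175 m of thermosteric rise

Layer 1 at 21 °C → α = 2.5×10⁻⁴ K⁻¹
Layer 2 at 16 °C → α = 2×10⁻⁴ K⁻¹
Layer 3 at 8.9 °C → α = 1.3×10⁻⁴ K⁻¹
Layer 4 at 2.1 °C → α = 0.7×10⁻⁴ K⁻¹
0–180 m: 0.89 × 180 × 2.5×10⁻⁴ = 0.04005 m
Layer 2: 260 × 2×10⁻⁴ × 1.5 = 0.07800 m
440–760 m: 0.52 × 1.3×10⁻⁴ × 320 = 0.021632 m
760–1760 m: 0.7×10⁻⁴ × 1000 × 0.5 = 0.03500 m
Δh = 0.04005 + 0.07800 + 0.021632 + 0.03500 = 0.174682 m ≈ 0.175 m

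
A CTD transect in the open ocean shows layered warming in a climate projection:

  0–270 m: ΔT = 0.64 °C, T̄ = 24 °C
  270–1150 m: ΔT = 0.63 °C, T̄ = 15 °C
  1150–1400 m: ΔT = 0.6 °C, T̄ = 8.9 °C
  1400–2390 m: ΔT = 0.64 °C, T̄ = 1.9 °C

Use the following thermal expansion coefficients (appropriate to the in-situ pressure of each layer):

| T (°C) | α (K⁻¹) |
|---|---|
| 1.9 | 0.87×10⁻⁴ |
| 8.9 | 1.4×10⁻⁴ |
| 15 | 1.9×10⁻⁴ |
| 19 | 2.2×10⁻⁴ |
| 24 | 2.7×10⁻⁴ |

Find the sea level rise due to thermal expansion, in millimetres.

Δh = 228 mm

Layer 1 at 24 °C → α = 2.7×10⁻⁴ K⁻¹
Layer 2 at 15 °C → α = 1.9×10⁻⁴ K⁻¹
Layer 3 at 8.9 °C → α = 1.4×10⁻⁴ K⁻¹
Layer 4 at 1.9 °C → α = 0.87×10⁻⁴ K⁻¹
0–270 m: 270 × 0.64 × 2.7×10⁻⁴ = 0.046656 m
Layer 2: 1.9×10⁻⁴ × 0.63 × 880 = 0.105336 m
Layer 3: 1.4×10⁻⁴ × 250 × 0.6 = 0.02100 m
Layer 4: 0.87×10⁻⁴ × 0.64 × 990 = 0.0551232 m
Δh = 0.046656 + 0.105336 + 0.02100 + 0.0551232 = 0.2281152 m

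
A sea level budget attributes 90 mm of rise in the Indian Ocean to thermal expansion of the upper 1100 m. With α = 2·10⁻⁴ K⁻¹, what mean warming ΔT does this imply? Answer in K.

ΔT = Δh/(αH) = 0.09 / (2×10⁻⁴ × 1100) ≈ 0.4091 K

0.409 K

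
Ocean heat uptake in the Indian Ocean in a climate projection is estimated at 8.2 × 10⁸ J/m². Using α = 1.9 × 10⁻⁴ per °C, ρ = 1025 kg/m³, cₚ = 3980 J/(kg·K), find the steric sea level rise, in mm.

Δh = αQ/(ρcₚ) = 1.9×10⁻⁴ × 8.2×10⁸ / (1025 × 3980) ≈ 0.038191 m

Δh ≈ 38.2 mm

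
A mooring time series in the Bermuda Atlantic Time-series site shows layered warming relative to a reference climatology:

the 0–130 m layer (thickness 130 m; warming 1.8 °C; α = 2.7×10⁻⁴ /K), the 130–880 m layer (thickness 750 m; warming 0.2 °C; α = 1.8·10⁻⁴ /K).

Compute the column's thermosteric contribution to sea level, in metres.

0–130 m: 1.8 × 2.7×10⁻⁴ × 130 = 0.06318 m
Layer 2: 750 × 1.8×10⁻⁴ × 0.2 = 0.02700 m
Δh = 0.06318 + 0.02700 = 0.09018 m

about 0.090 m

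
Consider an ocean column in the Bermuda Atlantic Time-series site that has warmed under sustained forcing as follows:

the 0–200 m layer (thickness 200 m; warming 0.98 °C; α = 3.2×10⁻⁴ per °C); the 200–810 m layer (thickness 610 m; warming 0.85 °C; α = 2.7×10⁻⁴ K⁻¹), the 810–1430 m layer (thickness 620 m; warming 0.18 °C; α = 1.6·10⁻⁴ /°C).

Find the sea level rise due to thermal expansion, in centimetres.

200 × 3.2×10⁻⁴ × 0.98 = 0.06272 m
200–810 m: 610 × 0.85 × 2.7×10⁻⁴ = 0.139995 m
Layer 3: 0.18 × 1.6×10⁻⁴ × 620 = 0.017856 m
Δh = 0.06272 + 0.139995 + 0.017856 = 0.220571 m ≈ 22 cm

Δh ≈ 22 cm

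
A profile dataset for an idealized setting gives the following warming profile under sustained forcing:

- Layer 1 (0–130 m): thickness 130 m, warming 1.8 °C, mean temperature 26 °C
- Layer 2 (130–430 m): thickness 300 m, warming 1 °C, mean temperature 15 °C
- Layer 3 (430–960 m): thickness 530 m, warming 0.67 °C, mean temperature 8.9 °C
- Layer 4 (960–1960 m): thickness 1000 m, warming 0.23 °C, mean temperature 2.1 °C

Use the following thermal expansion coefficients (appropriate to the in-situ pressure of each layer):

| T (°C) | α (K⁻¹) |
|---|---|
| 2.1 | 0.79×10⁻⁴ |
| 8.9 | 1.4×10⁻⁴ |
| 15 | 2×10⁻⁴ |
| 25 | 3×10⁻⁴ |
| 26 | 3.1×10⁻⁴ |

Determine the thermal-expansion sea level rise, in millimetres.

Δh ≈ 200 mm

Layer 1 at 26 °C → α = 3.1×10⁻⁴ K⁻¹
Layer 2 at 15 °C → α = 2×10⁻⁴ K⁻¹
Layer 3 at 8.9 °C → α = 1.4×10⁻⁴ K⁻¹
Layer 4 at 2.1 °C → α = 0.79×10⁻⁴ K⁻¹
Layer 1: 130 × 3.1×10⁻⁴ × 1.8 = 0.07254 m
Layer 2: 1 × 300 × 2×10⁻⁴ = 0.06000 m
1.4×10⁻⁴ × 530 × 0.67 = 0.049714 m
Layer 4: 0.23 × 1000 × 0.79×10⁻⁴ = 0.01817 m
Δh = 0.07254 + 0.06000 + 0.049714 + 0.01817 = 0.200424 m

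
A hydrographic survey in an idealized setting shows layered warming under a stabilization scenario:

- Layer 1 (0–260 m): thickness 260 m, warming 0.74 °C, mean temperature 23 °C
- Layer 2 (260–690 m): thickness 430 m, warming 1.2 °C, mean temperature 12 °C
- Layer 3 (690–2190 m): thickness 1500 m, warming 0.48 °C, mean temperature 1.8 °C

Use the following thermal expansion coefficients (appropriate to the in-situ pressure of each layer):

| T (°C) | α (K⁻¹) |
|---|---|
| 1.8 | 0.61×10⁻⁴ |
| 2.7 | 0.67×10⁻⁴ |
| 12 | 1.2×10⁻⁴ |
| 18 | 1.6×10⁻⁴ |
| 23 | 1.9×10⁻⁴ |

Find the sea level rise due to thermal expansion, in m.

0.142 m

Layer 1 at 23 °C → α = 1.9×10⁻⁴ K⁻¹
Layer 2 at 12 °C → α = 1.2×10⁻⁴ K⁻¹
Layer 3 at 1.8 °C → α = 0.61×10⁻⁴ K⁻¹
260 × 0.74 × 1.9×10⁻⁴ = 0.036556 m
260–690 m: 1.2 × 430 × 1.2×10⁻⁴ = 0.06192 m
0.48 × 1500 × 0.61×10⁻⁴ = 0.04392 m
Δh = 0.036556 + 0.06192 + 0.04392 = 0.142396 m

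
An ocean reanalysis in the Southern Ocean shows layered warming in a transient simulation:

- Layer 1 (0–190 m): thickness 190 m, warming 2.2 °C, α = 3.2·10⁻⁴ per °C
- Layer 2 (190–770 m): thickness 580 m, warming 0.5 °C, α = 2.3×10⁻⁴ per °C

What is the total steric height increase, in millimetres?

2.2 × 190 × 3.2×10⁻⁴ = 0.13376 m
580 × 2.3×10⁻⁴ × 0.5 = 0.06670 m
Δh = 0.13376 + 0.06670 = 0.20046 m

Δh ≈ 200 mm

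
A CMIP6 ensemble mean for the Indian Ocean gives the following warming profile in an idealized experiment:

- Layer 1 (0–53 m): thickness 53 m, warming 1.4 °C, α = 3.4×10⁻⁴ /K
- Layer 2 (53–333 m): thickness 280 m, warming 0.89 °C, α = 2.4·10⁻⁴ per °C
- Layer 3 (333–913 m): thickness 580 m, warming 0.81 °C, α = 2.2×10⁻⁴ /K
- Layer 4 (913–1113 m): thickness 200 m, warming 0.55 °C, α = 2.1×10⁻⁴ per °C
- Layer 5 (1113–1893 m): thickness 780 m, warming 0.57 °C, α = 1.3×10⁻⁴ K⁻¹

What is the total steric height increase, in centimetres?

1.4 × 53 × 3.4×10⁻⁴ = 0.025228 m
Layer 2: 2.4×10⁻⁴ × 280 × 0.89 = 0.059808 m
2.2×10⁻⁴ × 580 × 0.81 = 0.103356 m
0.55 × 200 × 2.1×10⁻⁴ = 0.02310 m
Layer 5: 0.57 × 780 × 1.3×10⁻⁴ = 0.057798 m
Δh = 0.025228 + 0.059808 + 0.103356 + 0.02310 + 0.057798 = 0.26929 m

26.9 cm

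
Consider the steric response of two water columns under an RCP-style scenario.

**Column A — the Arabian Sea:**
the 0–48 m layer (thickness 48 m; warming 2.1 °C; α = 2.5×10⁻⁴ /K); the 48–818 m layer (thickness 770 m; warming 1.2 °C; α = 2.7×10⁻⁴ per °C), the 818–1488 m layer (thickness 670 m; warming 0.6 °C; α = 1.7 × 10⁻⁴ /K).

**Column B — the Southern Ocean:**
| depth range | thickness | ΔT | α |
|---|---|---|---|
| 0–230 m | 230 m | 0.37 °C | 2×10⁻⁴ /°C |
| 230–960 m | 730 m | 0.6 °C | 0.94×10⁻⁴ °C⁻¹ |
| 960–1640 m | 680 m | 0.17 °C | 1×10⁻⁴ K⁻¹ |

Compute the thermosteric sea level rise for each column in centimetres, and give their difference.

Δh_A ≈ 34.3 cm, Δh_B ≈ 6.98 cm; difference ≈ 27.3 cm

A 48 × 2.1 × 2.5×10⁻⁴ = 0.02520 m
A 48–818 m: 770 × 2.7×10⁻⁴ × 1.2 = 0.24948 m
A 670 × 1.7×10⁻⁴ × 0.6 = 0.06834 m
A total: 0.34302 m
B Layer 1: 230 × 0.37 × 2×10⁻⁴ = 0.01702 m
B 230–960 m: 730 × 0.94×10⁻⁴ × 0.6 = 0.041172 m
B Layer 3: 1×10⁻⁴ × 0.17 × 680 = 0.01156 m
B total: 0.069752 m
Difference: 0.34302 − 0.069752 = 0.273268 m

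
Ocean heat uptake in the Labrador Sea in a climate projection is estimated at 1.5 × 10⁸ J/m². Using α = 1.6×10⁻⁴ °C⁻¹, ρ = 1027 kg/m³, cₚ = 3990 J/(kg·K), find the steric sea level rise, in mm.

Δh = αQ/(ρcₚ) = 1.6×10⁻⁴ × 1.5×10⁸ / (1027 × 3990) ≈ 0.0058569 m

5.86 mm of thermosteric rise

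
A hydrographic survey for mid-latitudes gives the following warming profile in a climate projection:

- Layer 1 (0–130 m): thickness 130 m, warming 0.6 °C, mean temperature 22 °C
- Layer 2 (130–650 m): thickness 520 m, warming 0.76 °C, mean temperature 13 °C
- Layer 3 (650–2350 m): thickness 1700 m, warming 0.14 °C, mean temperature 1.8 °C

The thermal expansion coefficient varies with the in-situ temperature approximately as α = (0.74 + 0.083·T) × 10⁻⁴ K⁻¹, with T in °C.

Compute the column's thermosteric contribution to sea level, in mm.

Δh = 110 mm

Layer 1: α = (0.74 + 0.083×22)×10⁻⁴ = 2.566×10⁻⁴ K⁻¹
Layer 2: α = (0.74 + 0.083×13)×10⁻⁴ = 1.819×10⁻⁴ K⁻¹
Layer 3: α = (0.74 + 0.083×1.8)×10⁻⁴ = 0.8894×10⁻⁴ K⁻¹
Layer 1: 130 × 2.566×10⁻⁴ × 0.6 = 0.0200148 m
130–650 m: 0.76 × 1.819×10⁻⁴ × 520 = 0.07188688 m
650–2350 m: 1700 × 0.8894×10⁻⁴ × 0.14 = 0.02116772 m
Δh = 0.0200148 + 0.07188688 + 0.02116772 = 0.1130694 m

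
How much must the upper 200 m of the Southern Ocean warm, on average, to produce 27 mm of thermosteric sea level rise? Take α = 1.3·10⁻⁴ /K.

ΔT = Δh/(αH) = 0.027 / (1.3×10⁻⁴ × 200) ≈ 1.038 K

about 1.04 K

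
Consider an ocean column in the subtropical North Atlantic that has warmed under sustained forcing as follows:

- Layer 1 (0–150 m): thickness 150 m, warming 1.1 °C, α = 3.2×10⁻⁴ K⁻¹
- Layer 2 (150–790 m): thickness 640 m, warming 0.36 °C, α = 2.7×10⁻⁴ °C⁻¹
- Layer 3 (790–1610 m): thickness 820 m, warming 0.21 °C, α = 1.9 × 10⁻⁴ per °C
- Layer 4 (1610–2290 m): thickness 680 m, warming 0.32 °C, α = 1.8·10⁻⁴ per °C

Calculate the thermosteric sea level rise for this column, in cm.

19 cm of thermosteric rise

Layer 1: 3.2×10⁻⁴ × 150 × 1.1 = 0.05280 m
150–790 m: 2.7×10⁻⁴ × 640 × 0.36 = 0.062208 m
790–1610 m: 820 × 0.21 × 1.9×10⁻⁴ = 0.032718 m
1.8×10⁻⁴ × 0.32 × 680 = 0.039168 m
Δh = 0.05280 + 0.062208 + 0.032718 + 0.039168 = 0.186894 m ≈ 19 cm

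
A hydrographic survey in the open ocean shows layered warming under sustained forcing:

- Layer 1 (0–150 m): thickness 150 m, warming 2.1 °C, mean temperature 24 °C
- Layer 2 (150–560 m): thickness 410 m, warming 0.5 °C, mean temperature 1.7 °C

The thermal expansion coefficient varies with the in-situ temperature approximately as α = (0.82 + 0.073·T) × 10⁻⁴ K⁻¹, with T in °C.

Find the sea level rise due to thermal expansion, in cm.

about 10.0 cm

Layer 1: α = (0.82 + 0.073×24)×10⁻⁴ = 2.572×10⁻⁴ K⁻¹
Layer 2: α = (0.82 + 0.073×1.7)×10⁻⁴ = 0.9441×10⁻⁴ K⁻¹
0–150 m: 2.572×10⁻⁴ × 150 × 2.1 = 0.081018 m
410 × 0.5 × 0.9441×10⁻⁴ = 0.01935405 m
Δh = 0.081018 + 0.01935405 = 0.10037205 m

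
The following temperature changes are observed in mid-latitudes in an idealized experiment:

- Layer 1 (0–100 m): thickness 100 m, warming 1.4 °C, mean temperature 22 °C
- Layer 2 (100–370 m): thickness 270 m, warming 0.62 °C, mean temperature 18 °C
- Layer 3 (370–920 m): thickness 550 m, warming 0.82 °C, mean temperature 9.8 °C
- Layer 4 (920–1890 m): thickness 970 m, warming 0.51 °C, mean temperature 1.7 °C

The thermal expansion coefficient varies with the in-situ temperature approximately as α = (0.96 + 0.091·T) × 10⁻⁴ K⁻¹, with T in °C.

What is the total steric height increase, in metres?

Layer 1: α = (0.96 + 0.091×22)×10⁻⁴ = 2.962×10⁻⁴ K⁻¹
Layer 2: α = (0.96 + 0.091×18)×10⁻⁴ = 2.598×10⁻⁴ K⁻¹
Layer 3: α = (0.96 + 0.091×9.8)×10⁻⁴ = 1.8518×10⁻⁴ K⁻¹
Layer 4: α = (0.96 + 0.091×1.7)×10⁻⁴ = 1.1147×10⁻⁴ K⁻¹
0–100 m: 2.962×10⁻⁴ × 1.4 × 100 = 0.041468 m
0.62 × 2.598×10⁻⁴ × 270 = 0.04349052 m
370–920 m: 0.82 × 1.8518×10⁻⁴ × 550 = 0.08351618 m
970 × 0.51 × 1.1147×10⁻⁴ = 0.055144209 m
Δh = 0.041468 + 0.04349052 + 0.08351618 + 0.055144209 = 0.223618909 m

Δh ≈ 0.22 m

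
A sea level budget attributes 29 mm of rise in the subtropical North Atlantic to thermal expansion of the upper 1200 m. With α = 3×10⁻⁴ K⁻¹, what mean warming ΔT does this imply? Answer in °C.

ΔT = Δh/(αH) = 0.029 / (3×10⁻⁴ × 1200) ≈ 0.08056 °C

0.0806 °C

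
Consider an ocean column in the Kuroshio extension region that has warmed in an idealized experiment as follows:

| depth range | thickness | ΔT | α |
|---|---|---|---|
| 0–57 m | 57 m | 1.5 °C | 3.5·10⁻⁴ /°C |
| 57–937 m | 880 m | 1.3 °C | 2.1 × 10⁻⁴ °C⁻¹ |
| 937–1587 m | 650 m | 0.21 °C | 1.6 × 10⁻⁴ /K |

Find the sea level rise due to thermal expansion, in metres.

Δh ≈ 0.292 m

0–57 m: 3.5×10⁻⁴ × 57 × 1.5 = 0.029925 m
2.1×10⁻⁴ × 880 × 1.3 = 0.24024 m
937–1587 m: 0.21 × 650 × 1.6×10⁻⁴ = 0.02184 m
Δh = 0.029925 + 0.24024 + 0.02184 = 0.292005 m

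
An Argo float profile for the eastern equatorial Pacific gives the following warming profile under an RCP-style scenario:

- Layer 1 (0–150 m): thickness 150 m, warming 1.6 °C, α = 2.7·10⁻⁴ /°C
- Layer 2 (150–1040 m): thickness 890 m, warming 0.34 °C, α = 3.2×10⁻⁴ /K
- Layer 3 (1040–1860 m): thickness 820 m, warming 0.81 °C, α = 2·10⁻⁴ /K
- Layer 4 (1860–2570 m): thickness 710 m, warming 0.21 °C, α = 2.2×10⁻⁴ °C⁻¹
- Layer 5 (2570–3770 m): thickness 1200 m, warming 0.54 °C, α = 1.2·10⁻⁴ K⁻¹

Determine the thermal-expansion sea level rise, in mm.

0–150 m: 2.7×10⁻⁴ × 150 × 1.6 = 0.06480 m
Layer 2: 890 × 0.34 × 3.2×10⁻⁴ = 0.096832 m
1040–1860 m: 0.81 × 820 × 2×10⁻⁴ = 0.13284 m
2.2×10⁻⁴ × 0.21 × 710 = 0.032802 m
Layer 5: 1.2×10⁻⁴ × 1200 × 0.54 = 0.07776 m
Δh = 0.06480 + 0.096832 + 0.13284 + 0.032802 + 0.07776 = 0.405034 m

Δh ≈ 405 mm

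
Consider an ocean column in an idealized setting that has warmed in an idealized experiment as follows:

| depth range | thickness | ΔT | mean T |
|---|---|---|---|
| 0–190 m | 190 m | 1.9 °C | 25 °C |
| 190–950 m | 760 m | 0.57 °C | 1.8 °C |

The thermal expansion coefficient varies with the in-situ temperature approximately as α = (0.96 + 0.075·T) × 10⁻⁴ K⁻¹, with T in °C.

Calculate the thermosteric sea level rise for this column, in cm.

Δh ≈ 15.0 cm

Layer 1: α = (0.96 + 0.075×25)×10⁻⁴ = 2.835×10⁻⁴ K⁻¹
Layer 2: α = (0.96 + 0.075×1.8)×10⁻⁴ = 1.095×10⁻⁴ K⁻¹
Layer 1: 2.835×10⁻⁴ × 190 × 1.9 = 0.1023435 m
190–950 m: 0.57 × 1.095×10⁻⁴ × 760 = 0.0474354 m
Δh = 0.1023435 + 0.0474354 = 0.1497789 m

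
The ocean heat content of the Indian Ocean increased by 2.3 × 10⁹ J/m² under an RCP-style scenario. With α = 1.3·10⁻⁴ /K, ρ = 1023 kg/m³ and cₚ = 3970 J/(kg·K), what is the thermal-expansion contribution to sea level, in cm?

Δh = αQ/(ρcₚ) = 1.3×10⁻⁴ × 2.3×10⁹ / (1023 × 3970) ≈ 0.073622 m

7.36 cm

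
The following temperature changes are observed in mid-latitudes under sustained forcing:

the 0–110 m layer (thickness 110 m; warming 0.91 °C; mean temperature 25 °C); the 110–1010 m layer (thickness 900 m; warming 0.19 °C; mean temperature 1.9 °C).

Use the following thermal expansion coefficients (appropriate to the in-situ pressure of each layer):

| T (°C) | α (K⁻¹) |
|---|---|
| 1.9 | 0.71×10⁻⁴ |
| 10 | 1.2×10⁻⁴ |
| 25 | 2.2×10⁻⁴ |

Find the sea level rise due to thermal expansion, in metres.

0.034 m of thermosteric rise

Layer 1 at 25 °C → α = 2.2×10⁻⁴ K⁻¹
Layer 2 at 1.9 °C → α = 0.71×10⁻⁴ K⁻¹
2.2×10⁻⁴ × 110 × 0.91 = 0.022022 m
0.19 × 0.71×10⁻⁴ × 900 = 0.012141 m
Δh = 0.022022 + 0.012141 = 0.034163 m ≈ 0.034 m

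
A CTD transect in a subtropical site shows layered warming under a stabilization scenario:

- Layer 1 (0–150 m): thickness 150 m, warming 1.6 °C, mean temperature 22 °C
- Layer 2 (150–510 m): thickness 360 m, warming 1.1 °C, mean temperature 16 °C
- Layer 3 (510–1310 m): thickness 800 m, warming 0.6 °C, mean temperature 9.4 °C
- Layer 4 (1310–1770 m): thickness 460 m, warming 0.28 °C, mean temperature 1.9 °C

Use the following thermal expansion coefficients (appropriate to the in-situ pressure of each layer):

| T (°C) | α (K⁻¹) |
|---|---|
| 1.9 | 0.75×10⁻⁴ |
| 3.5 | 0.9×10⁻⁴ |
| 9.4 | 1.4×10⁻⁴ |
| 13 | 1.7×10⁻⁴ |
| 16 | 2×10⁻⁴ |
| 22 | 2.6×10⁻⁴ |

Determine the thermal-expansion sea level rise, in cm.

Layer 1 at 22 °C → α = 2.6×10⁻⁴ K⁻¹
Layer 2 at 16 °C → α = 2×10⁻⁴ K⁻¹
Layer 3 at 9.4 °C → α = 1.4×10⁻⁴ K⁻¹
Layer 4 at 1.9 °C → α = 0.75×10⁻⁴ K⁻¹
150 × 1.6 × 2.6×10⁻⁴ = 0.06240 m
Layer 2: 2×10⁻⁴ × 1.1 × 360 = 0.07920 m
1.4×10⁻⁴ × 0.6 × 800 = 0.06720 m
1310–1770 m: 460 × 0.75×10⁻⁴ × 0.28 = 0.00966 m
Δh = 0.06240 + 0.07920 + 0.06720 + 0.00966 = 0.21846 m

21.8 cm of thermosteric rise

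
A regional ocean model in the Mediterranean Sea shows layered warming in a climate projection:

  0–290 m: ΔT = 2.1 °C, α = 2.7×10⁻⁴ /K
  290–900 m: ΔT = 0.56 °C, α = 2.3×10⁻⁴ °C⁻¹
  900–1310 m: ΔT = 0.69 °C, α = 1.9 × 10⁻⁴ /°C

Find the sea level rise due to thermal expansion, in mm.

2.1 × 290 × 2.7×10⁻⁴ = 0.16443 m
610 × 2.3×10⁻⁴ × 0.56 = 0.078568 m
0.69 × 1.9×10⁻⁴ × 410 = 0.053751 m
Δh = 0.16443 + 0.078568 + 0.053751 = 0.296749 m

about 300 mm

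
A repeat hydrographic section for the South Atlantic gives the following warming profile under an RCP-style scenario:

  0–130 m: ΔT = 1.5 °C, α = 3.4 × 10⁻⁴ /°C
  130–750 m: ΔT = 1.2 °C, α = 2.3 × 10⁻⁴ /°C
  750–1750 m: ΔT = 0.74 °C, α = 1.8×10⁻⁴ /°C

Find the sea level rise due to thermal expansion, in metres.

1.5 × 130 × 3.4×10⁻⁴ = 0.06630 m
Layer 2: 620 × 2.3×10⁻⁴ × 1.2 = 0.17112 m
Layer 3: 1000 × 0.74 × 1.8×10⁻⁴ = 0.13320 m
Δh = 0.06630 + 0.17112 + 0.13320 = 0.37062 m ≈ 0.37 m

Δh = 0.37 m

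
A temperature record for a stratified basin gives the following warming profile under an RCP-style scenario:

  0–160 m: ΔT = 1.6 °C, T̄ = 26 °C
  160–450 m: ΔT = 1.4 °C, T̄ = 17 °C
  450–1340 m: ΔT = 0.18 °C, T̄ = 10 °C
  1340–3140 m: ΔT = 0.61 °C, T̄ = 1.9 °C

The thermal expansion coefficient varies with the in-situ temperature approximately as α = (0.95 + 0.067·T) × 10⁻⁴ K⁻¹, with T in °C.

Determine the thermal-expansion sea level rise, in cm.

29.8 cm of thermosteric rise

Layer 1: α = (0.95 + 0.067×26)×10⁻⁴ = 2.692×10⁻⁴ K⁻¹
Layer 2: α = (0.95 + 0.067×17)×10⁻⁴ = 2.089×10⁻⁴ K⁻¹
Layer 3: α = (0.95 + 0.067×10)×10⁻⁴ = 1.62×10⁻⁴ K⁻¹
Layer 4: α = (0.95 + 0.067×1.9)×10⁻⁴ = 1.0773×10⁻⁴ K⁻¹
0–160 m: 2.692×10⁻⁴ × 1.6 × 160 = 0.0689152 m
Layer 2: 1.4 × 2.089×10⁻⁴ × 290 = 0.0848134 m
890 × 0.18 × 1.62×10⁻⁴ = 0.0259524 m
1800 × 0.61 × 1.0773×10⁻⁴ = 0.11828754 m
Δh = 0.0689152 + 0.0848134 + 0.0259524 + 0.11828754 = 0.29796854 m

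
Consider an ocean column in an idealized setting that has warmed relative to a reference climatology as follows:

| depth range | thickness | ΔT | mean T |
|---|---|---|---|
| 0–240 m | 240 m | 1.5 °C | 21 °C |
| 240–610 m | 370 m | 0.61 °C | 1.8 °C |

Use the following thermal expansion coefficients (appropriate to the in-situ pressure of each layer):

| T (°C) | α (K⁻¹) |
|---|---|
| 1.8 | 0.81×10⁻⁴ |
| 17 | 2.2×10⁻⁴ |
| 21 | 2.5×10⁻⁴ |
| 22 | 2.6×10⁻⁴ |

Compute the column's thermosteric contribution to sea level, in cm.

Δh ≈ 10.8 cm

Layer 1 at 21 °C → α = 2.5×10⁻⁴ K⁻¹
Layer 2 at 1.8 °C → α = 0.81×10⁻⁴ K⁻¹
0–240 m: 1.5 × 240 × 2.5×10⁻⁴ = 0.09000 m
Layer 2: 370 × 0.61 × 0.81×10⁻⁴ = 0.0182817 m
Δh = 0.09000 + 0.0182817 = 0.1082817 m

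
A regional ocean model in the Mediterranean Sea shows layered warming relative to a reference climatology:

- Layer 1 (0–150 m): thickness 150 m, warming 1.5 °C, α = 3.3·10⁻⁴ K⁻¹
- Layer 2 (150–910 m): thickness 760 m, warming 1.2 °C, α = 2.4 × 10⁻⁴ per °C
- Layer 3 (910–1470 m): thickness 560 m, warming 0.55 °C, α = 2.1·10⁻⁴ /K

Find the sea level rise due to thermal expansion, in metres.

0.36 m

0–150 m: 1.5 × 3.3×10⁻⁴ × 150 = 0.07425 m
150–910 m: 2.4×10⁻⁴ × 1.2 × 760 = 0.21888 m
2.1×10⁻⁴ × 0.55 × 560 = 0.06468 m
Δh = 0.07425 + 0.21888 + 0.06468 = 0.35781 m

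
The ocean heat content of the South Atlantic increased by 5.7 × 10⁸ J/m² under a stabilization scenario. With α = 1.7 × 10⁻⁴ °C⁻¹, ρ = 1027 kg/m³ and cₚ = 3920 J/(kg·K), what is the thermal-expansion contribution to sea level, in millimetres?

Δh = 24.1 mm

Δh = αQ/(ρcₚ) = 1.7×10⁻⁴ × 5.7×10⁸ / (1027 × 3920) ≈ 0.02407 m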